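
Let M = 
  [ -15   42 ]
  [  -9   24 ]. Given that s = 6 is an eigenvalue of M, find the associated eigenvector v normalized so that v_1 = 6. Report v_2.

M − 6I = [[-21, 42], [-9, 18]].
Solving (M − 6I)v = 0 gives the eigenspace spanned by (6, 3).
With v_1 = 6, v = (6, 3), so v_2 = 3.

3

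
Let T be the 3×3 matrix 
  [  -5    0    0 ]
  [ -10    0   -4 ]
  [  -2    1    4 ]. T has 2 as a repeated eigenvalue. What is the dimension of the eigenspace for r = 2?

T − 2I = [[-7, 0, 0], [-10, -2, -4], [-2, 1, 2]].
This matrix has rank 2, so its null space has dimension 3 − 2 = 1.

1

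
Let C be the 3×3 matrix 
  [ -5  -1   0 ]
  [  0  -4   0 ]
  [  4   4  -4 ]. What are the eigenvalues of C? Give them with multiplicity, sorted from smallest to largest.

-5, -4, -4

Characteristic polynomial: p(s) = s^3 + 13s^2 + 56s + 80 = (s + 4)^2(s + 5).
Roots (with multiplicity): -5, -4, -4.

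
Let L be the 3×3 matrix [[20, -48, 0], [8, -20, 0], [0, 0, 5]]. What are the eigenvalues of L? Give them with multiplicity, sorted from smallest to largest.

-4, 4, 5

Characteristic polynomial: p(t) = t^3 - 5t^2 - 16t + 80 = (t - 5)(t - 4)(t + 4).
Roots (with multiplicity): -4, 4, 5.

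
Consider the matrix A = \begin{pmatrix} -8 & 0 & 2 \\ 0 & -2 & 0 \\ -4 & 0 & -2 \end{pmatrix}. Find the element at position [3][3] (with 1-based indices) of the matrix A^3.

88

Characteristic polynomial: t^3 + 12t^2 + 44t + 48 = (t + 2)(t + 4)(t + 6), so the eigenvalues are -6, -4, -2.
t=-6: eigenvector (1, 0, 1).
t=-2: eigenvector (0, 1, 0).
t=-4: eigenvector (1, 0, 2).
P = [[1, 0, 1], [0, 1, 0], [1, 0, 2]], D = diag(-6, -2, -4), P⁻¹ = [[2, 0, -1], [0, 1, 0], [-1, 0, 1]].
A³ = P·diag(-216, -8, -64)·P⁻¹ = [[-368, 0, 152], [0, -8, 0], [-304, 0, 88]].
The requested entry is 88.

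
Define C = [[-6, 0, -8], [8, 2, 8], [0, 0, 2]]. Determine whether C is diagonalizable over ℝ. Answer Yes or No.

Yes

Characteristic polynomial: p(r) = r^3 + 2r^2 - 20r + 24 = (r - 2)^2(r + 6).
r = 2 has algebraic multiplicity 2; rank(C − 2I) = 1, so geometric multiplicity = 2.
Every eigenvalue has geometric = algebraic multiplicity, so C is diagonalizable.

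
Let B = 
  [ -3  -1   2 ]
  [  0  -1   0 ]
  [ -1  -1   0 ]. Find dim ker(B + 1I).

1

B + 1I = [[-2, -1, 2], [0, 0, 0], [-1, -1, 1]].
This matrix has rank 2, so its null space has dimension 3 − 2 = 1.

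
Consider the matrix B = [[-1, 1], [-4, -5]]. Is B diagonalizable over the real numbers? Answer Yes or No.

No

Characteristic polynomial: p(t) = t^2 + 6t + 9 = (t + 3)^2.
t = -3 has algebraic multiplicity 2; rank(B + 3I) = 1, so geometric multiplicity = 1.
Geometric multiplicity < algebraic multiplicity, so B is not diagonalizable.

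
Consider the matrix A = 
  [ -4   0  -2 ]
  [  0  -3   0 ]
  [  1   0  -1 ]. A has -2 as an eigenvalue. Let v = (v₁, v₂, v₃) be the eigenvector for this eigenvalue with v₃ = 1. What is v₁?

-1

A + 2I = [[-2, 0, -2], [0, -1, 0], [1, 0, 1]].
Solving (A + 2I)v = 0 gives the eigenspace spanned by (-1, 0, 1).
With v₃ = 1, v = (-1, 0, 1), so v₁ = -1.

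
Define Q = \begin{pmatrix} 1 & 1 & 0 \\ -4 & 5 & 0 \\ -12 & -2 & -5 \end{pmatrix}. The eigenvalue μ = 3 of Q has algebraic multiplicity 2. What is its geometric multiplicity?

Q − 3I = [[-2, 1, 0], [-4, 2, 0], [-12, -2, -8]].
This matrix has rank 2, so its null space has dimension 3 − 2 = 1.

1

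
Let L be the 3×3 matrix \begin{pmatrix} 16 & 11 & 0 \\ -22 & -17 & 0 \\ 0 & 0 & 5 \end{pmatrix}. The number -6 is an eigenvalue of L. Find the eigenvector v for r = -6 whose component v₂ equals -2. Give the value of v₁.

1

L + 6I = [[22, 11, 0], [-22, -11, 0], [0, 0, 11]].
Solving (L + 6I)v = 0 gives the eigenspace spanned by (1, -2, 0).
With v₂ = -2, v = (1, -2, 0), so v₁ = 1.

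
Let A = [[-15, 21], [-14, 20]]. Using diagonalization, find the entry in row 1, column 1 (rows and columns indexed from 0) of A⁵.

Characteristic polynomial: t^2 - 5t - 6 = (t - 6)(t + 1), so the eigenvalues are -1, 6.
t=6: eigenvector (1, 1).
t=-1: eigenvector (-3, -2).
P = [[1, -3], [1, -2]], D = diag(6, -1), P⁻¹ = [[-2, 3], [-1, 1]].
A⁵ = P·diag(7776, -1)·P⁻¹ = [[-15555, 23331], [-15554, 23330]].
The requested entry is 23330.

23330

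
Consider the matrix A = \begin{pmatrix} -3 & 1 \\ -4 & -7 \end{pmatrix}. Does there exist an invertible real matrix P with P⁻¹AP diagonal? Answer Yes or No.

No

Characteristic polynomial: p(λ) = λ^2 + 10λ + 25 = (λ + 5)^2.
λ = -5 has algebraic multiplicity 2; rank(A + 5I) = 1, so geometric multiplicity = 1.
Geometric multiplicity < algebraic multiplicity, so A is not diagonalizable.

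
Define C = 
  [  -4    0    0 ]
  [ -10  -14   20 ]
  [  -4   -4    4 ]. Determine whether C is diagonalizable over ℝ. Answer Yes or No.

Characteristic polynomial: p(λ) = λ^3 + 14λ^2 + 64λ + 96 = (λ + 4)^2(λ + 6).
λ = -4 has algebraic multiplicity 2; rank(C + 4I) = 1, so geometric multiplicity = 2.
Every eigenvalue has geometric = algebraic multiplicity, so C is diagonalizable.

Yes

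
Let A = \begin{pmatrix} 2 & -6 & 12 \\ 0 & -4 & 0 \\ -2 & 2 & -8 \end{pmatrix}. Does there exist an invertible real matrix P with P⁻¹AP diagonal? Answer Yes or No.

Characteristic polynomial: p(λ) = λ^3 + 10λ^2 + 32λ + 32 = (λ + 2)(λ + 4)^2.
λ = -4 has algebraic multiplicity 2; rank(A + 4I) = 1, so geometric multiplicity = 2.
Every eigenvalue has geometric = algebraic multiplicity, so A is diagonalizable.

Yes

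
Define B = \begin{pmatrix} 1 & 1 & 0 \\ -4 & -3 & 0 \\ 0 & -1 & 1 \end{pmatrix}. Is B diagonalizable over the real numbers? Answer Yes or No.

No

Characteristic polynomial: p(t) = t^3 + t^2 - t - 1 = (t - 1)(t + 1)^2.
t = -1 has algebraic multiplicity 2; rank(B + 1I) = 2, so geometric multiplicity = 1.
Geometric multiplicity < algebraic multiplicity, so B is not diagonalizable.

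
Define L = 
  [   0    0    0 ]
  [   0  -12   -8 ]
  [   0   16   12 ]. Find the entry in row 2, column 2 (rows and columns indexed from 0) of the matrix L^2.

Characteristic polynomial: λ^3 - 16λ = λ(λ - 4)(λ + 4), so the eigenvalues are -4, 0, 4.
λ=4: eigenvector (0, -1, 2).
λ=0: eigenvector (1, 0, 0).
λ=-4: eigenvector (0, -1, 1).
P = [[0, 1, 0], [-1, 0, -1], [2, 0, 1]], D = diag(4, 0, -4), P⁻¹ = [[0, 1, 1], [1, 0, 0], [0, -2, -1]].
L² = P·diag(16, 0, 16)·P⁻¹ = [[0, 0, 0], [0, 16, 0], [0, 0, 16]].
The requested entry is 16.

16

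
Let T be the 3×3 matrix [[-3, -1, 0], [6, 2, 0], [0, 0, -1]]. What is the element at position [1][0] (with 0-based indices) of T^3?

6

Characteristic polynomial: r^3 + 2r^2 + r = r(r + 1)^2, so the eigenvalues are -1, -1, 0.
r=-1: eigenvector (1, -2, 1).
r=0: eigenvector (-1, 3, 0).
r=-1: eigenvector (0, 0, 1).
P = [[1, -1, 0], [-2, 3, 0], [1, 0, 1]], D = diag(-1, 0, -1), P⁻¹ = [[3, 1, 0], [2, 1, 0], [-3, -1, 1]].
T³ = P·diag(-1, 0, -1)·P⁻¹ = [[-3, -1, 0], [6, 2, 0], [0, 0, -1]].
The requested entry is 6.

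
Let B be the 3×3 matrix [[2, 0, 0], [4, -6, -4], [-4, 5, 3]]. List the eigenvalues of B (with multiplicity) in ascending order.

Characteristic polynomial: p(r) = r^3 + r^2 - 4r - 4 = (r - 2)(r + 1)(r + 2).
Roots (with multiplicity): -2, -1, 2.

-2, -1, 2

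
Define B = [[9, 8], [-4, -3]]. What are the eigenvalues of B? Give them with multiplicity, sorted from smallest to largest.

Characteristic polynomial: p(λ) = λ^2 - 6λ + 5 = (λ - 5)(λ - 1).
Roots (with multiplicity): 1, 5.

1, 5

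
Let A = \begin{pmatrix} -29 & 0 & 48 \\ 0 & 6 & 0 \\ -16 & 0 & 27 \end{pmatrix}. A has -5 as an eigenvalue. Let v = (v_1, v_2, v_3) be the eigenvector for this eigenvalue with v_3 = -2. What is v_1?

-4

A + 5I = [[-24, 0, 48], [0, 11, 0], [-16, 0, 32]].
Solving (A + 5I)v = 0 gives the eigenspace spanned by (-4, 0, -2).
With v_3 = -2, v = (-4, 0, -2), so v_1 = -4.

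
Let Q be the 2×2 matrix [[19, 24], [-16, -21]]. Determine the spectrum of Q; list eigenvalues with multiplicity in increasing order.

-5, 3

Characteristic polynomial: p(t) = t^2 + 2t - 15 = (t - 3)(t + 5).
Roots (with multiplicity): -5, 3.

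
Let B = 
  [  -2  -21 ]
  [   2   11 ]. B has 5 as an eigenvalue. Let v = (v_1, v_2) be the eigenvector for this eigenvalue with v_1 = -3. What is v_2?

B − 5I = [[-7, -21], [2, 6]].
Solving (B − 5I)v = 0 gives the eigenspace spanned by (-3, 1).
With v_1 = -3, v = (-3, 1), so v_2 = 1.

1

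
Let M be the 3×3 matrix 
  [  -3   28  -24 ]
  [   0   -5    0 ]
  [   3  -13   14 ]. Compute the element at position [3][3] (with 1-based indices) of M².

Characteristic polynomial: μ^3 - 6μ^2 - 25μ + 150 = (μ - 6)(μ - 5)(μ + 5), so the eigenvalues are -5, 5, 6.
μ=5: eigenvector (3, 0, -1).
μ=-5: eigenvector (-2, 1, 1).
μ=6: eigenvector (-8, 0, 3).
P = [[3, -2, -8], [0, 1, 0], [-1, 1, 3]], D = diag(5, -5, 6), P⁻¹ = [[3, -2, 8], [0, 1, 0], [1, -1, 3]].
M² = P·diag(25, 25, 36)·P⁻¹ = [[-63, 88, -264], [0, 25, 0], [33, -33, 124]].
The requested entry is 124.

124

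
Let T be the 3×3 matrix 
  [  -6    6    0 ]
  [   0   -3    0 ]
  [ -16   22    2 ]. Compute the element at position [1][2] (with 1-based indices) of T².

-54

Characteristic polynomial: s^3 + 7s^2 - 36 = (s - 2)(s + 3)(s + 6), so the eigenvalues are -6, -3, 2.
s=-6: eigenvector (1, 0, 2).
s=-3: eigenvector (2, 1, 2).
s=2: eigenvector (0, 0, 1).
P = [[1, 2, 0], [0, 1, 0], [2, 2, 1]], D = diag(-6, -3, 2), P⁻¹ = [[1, -2, 0], [0, 1, 0], [-2, 2, 1]].
T² = P·diag(36, 9, 4)·P⁻¹ = [[36, -54, 0], [0, 9, 0], [64, -118, 4]].
The requested entry is -54.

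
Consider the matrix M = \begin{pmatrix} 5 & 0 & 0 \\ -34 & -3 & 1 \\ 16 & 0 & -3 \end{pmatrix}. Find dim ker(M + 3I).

M + 3I = [[8, 0, 0], [-34, 0, 1], [16, 0, 0]].
This matrix has rank 2, so its null space has dimension 3 − 2 = 1.

1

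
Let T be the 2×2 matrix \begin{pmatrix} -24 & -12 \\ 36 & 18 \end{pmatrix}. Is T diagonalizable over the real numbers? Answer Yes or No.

Yes

Characteristic polynomial: p(λ) = λ^2 + 6λ = λ(λ + 6).
All 2 eigenvalues are distinct, so T is diagonalizable.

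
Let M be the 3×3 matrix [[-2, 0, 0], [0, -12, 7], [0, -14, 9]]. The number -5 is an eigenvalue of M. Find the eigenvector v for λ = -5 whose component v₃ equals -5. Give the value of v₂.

M + 5I = [[3, 0, 0], [0, -7, 7], [0, -14, 14]].
Solving (M + 5I)v = 0 gives the eigenspace spanned by (0, -5, -5).
With v₃ = -5, v = (0, -5, -5), so v₂ = -5.

-5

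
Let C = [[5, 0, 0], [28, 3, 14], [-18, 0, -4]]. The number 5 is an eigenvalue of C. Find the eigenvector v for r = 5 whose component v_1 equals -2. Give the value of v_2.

0

C − 5I = [[0, 0, 0], [28, -2, 14], [-18, 0, -9]].
Solving (C − 5I)v = 0 gives the eigenspace spanned by (-2, 0, 4).
With v_1 = -2, v = (-2, 0, 4), so v_2 = 0.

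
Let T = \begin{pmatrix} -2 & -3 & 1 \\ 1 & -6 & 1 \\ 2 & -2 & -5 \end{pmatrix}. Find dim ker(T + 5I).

1

T + 5I = [[3, -3, 1], [1, -1, 1], [2, -2, 0]].
This matrix has rank 2, so its null space has dimension 3 − 2 = 1.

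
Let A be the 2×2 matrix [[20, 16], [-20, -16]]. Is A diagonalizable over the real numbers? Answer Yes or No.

Yes

Characteristic polynomial: p(λ) = λ^2 - 4λ = λ(λ - 4).
All 2 eigenvalues are distinct, so A is diagonalizable.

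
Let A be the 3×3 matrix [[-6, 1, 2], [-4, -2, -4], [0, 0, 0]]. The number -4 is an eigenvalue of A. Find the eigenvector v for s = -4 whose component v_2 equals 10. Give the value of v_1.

A + 4I = [[-2, 1, 2], [-4, 2, -4], [0, 0, 4]].
Solving (A + 4I)v = 0 gives the eigenspace spanned by (5, 10, 0).
With v_2 = 10, v = (5, 10, 0), so v_1 = 5.

5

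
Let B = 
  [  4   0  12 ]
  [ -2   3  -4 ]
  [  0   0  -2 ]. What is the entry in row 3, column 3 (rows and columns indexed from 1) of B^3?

-8

Characteristic polynomial: λ^3 - 5λ^2 - 2λ + 24 = (λ - 4)(λ - 3)(λ + 2), so the eigenvalues are -2, 3, 4.
λ=4: eigenvector (1, -2, 0).
λ=3: eigenvector (0, 1, 0).
λ=-2: eigenvector (-2, 0, 1).
P = [[1, 0, -2], [-2, 1, 0], [0, 0, 1]], D = diag(4, 3, -2), P⁻¹ = [[1, 0, 2], [2, 1, 4], [0, 0, 1]].
B³ = P·diag(64, 27, -8)·P⁻¹ = [[64, 0, 144], [-74, 27, -148], [0, 0, -8]].
The requested entry is -8.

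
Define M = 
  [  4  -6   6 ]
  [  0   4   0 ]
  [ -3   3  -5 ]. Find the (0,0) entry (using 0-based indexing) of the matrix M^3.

10

Characteristic polynomial: s^3 - 3s^2 - 6s + 8 = (s - 4)(s - 1)(s + 2), so the eigenvalues are -2, 1, 4.
s=1: eigenvector (2, 0, -1).
s=4: eigenvector (-2, 1, 1).
s=-2: eigenvector (-1, 0, 1).
P = [[2, -2, -1], [0, 1, 0], [-1, 1, 1]], D = diag(1, 4, -2), P⁻¹ = [[1, 1, 1], [0, 1, 0], [1, 0, 2]].
M³ = P·diag(1, 64, -8)·P⁻¹ = [[10, -126, 18], [0, 64, 0], [-9, 63, -17]].
The requested entry is 10.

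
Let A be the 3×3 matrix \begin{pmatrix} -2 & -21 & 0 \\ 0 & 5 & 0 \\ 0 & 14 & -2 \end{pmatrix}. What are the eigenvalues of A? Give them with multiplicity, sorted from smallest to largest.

Characteristic polynomial: p(μ) = μ^3 - μ^2 - 16μ - 20 = (μ - 5)(μ + 2)^2.
Roots (with multiplicity): -2, -2, 5.

-2, -2, 5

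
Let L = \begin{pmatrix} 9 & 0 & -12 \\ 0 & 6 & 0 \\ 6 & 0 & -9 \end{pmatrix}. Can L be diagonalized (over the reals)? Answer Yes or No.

Characteristic polynomial: p(μ) = μ^3 - 6μ^2 - 9μ + 54 = (μ - 6)(μ - 3)(μ + 3).
All 3 eigenvalues are distinct, so L is diagonalizable.

Yes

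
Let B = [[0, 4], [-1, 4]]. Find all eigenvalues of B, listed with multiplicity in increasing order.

Characteristic polynomial: p(λ) = λ^2 - 4λ + 4 = (λ - 2)^2.
Roots (with multiplicity): 2, 2.

2, 2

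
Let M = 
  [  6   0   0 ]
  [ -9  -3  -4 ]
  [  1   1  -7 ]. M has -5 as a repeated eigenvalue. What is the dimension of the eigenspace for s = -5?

M + 5I = [[11, 0, 0], [-9, 2, -4], [1, 1, -2]].
This matrix has rank 2, so its null space has dimension 3 − 2 = 1.

1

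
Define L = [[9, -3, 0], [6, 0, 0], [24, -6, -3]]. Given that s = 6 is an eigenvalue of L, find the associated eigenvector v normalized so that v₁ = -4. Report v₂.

-4

L − 6I = [[3, -3, 0], [6, -6, 0], [24, -6, -9]].
Solving (L − 6I)v = 0 gives the eigenspace spanned by (-4, -4, -8).
With v₁ = -4, v = (-4, -4, -8), so v₂ = -4.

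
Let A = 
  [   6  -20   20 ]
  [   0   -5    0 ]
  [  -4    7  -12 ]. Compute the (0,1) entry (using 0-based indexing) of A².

Characteristic polynomial: λ^3 + 11λ^2 + 38λ + 40 = (λ + 2)(λ + 4)(λ + 5), so the eigenvalues are -5, -4, -2.
λ=-5: eigenvector (0, 1, 1).
λ=-2: eigenvector (5, 0, -2).
λ=-4: eigenvector (-2, 0, 1).
P = [[0, 5, -2], [1, 0, 0], [1, -2, 1]], D = diag(-5, -2, -4), P⁻¹ = [[0, 1, 0], [1, -2, 2], [2, -5, 5]].
A² = P·diag(25, 4, 16)·P⁻¹ = [[-44, 120, -120], [0, 25, 0], [24, -39, 64]].
The requested entry is 120.

120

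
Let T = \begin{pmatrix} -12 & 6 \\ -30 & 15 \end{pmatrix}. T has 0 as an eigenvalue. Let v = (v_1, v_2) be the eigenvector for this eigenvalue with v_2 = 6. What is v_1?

3

T = [[-12, 6], [-30, 15]].
Solving (T)v = 0 gives the eigenspace spanned by (3, 6).
With v_2 = 6, v = (3, 6), so v_1 = 3.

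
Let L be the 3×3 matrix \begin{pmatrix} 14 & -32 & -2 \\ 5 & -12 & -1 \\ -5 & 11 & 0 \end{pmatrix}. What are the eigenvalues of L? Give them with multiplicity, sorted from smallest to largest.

Characteristic polynomial: p(t) = t^3 - 2t^2 - 7t - 4 = (t - 4)(t + 1)^2.
Roots (with multiplicity): -1, -1, 4.

-1, -1, 4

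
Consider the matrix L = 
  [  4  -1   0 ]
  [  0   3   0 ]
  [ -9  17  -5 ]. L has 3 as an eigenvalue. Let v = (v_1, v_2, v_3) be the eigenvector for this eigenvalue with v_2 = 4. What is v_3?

L − 3I = [[1, -1, 0], [0, 0, 0], [-9, 17, -8]].
Solving (L − 3I)v = 0 gives the eigenspace spanned by (4, 4, 4).
With v_2 = 4, v = (4, 4, 4), so v_3 = 4.

4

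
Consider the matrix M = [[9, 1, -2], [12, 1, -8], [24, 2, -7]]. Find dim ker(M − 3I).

M − 3I = [[6, 1, -2], [12, -2, -8], [24, 2, -10]].
This matrix has rank 2, so its null space has dimension 3 − 2 = 1.

1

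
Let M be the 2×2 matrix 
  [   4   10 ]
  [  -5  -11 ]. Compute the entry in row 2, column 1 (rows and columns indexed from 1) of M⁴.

Characteristic polynomial: t^2 + 7t + 6 = (t + 1)(t + 6), so the eigenvalues are -6, -1.
t=-6: eigenvector (1, -1).
t=-1: eigenvector (2, -1).
P = [[1, 2], [-1, -1]], D = diag(-6, -1), P⁻¹ = [[-1, -2], [1, 1]].
M⁴ = P·diag(1296, 1)·P⁻¹ = [[-1294, -2590], [1295, 2591]].
The requested entry is 1295.

1295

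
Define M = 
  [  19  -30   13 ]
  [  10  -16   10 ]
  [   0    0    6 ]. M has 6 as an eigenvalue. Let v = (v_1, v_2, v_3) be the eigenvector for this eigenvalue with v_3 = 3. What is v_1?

M − 6I = [[13, -30, 13], [10, -22, 10], [0, 0, 0]].
Solving (M − 6I)v = 0 gives the eigenspace spanned by (-3, 0, 3).
With v_3 = 3, v = (-3, 0, 3), so v_1 = -3.

-3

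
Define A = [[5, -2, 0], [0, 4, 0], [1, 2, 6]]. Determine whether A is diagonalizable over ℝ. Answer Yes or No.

Characteristic polynomial: p(λ) = λ^3 - 15λ^2 + 74λ - 120 = (λ - 6)(λ - 5)(λ - 4).
All 3 eigenvalues are distinct, so A is diagonalizable.

Yes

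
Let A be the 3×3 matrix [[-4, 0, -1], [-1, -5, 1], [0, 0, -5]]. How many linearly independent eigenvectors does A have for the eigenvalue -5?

2

A + 5I = [[1, 0, -1], [-1, 0, 1], [0, 0, 0]].
This matrix has rank 1, so its null space has dimension 3 − 1 = 2.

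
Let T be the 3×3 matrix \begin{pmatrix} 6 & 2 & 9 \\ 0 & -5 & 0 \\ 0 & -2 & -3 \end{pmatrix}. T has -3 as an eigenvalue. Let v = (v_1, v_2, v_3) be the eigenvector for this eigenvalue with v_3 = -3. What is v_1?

T + 3I = [[9, 2, 9], [0, -2, 0], [0, -2, 0]].
Solving (T + 3I)v = 0 gives the eigenspace spanned by (3, 0, -3).
With v_3 = -3, v = (3, 0, -3), so v_1 = 3.

3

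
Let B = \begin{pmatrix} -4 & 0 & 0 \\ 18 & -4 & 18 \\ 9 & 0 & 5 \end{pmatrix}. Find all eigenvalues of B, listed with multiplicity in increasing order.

Characteristic polynomial: p(s) = s^3 + 3s^2 - 24s - 80 = (s - 5)(s + 4)^2.
Roots (with multiplicity): -4, -4, 5.

-4, -4, 5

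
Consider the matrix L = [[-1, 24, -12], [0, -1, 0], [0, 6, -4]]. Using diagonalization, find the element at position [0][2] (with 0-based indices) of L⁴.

1020

Characteristic polynomial: λ^3 + 6λ^2 + 9λ + 4 = (λ + 1)^2(λ + 4), so the eigenvalues are -4, -1, -1.
λ=-4: eigenvector (4, 0, 1).
λ=-1: eigenvector (0, 1, 2).
λ=-1: eigenvector (1, 0, 0).
P = [[4, 0, 1], [0, 1, 0], [1, 2, 0]], D = diag(-4, -1, -1), P⁻¹ = [[0, -2, 1], [0, 1, 0], [1, 8, -4]].
L⁴ = P·diag(256, 1, 1)·P⁻¹ = [[1, -2040, 1020], [0, 1, 0], [0, -510, 256]].
The requested entry is 1020.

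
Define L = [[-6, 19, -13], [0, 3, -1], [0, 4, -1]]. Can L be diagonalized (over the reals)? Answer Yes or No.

No

Characteristic polynomial: p(μ) = μ^3 + 4μ^2 - 11μ + 6 = (μ - 1)^2(μ + 6).
μ = 1 has algebraic multiplicity 2; rank(L − 1I) = 2, so geometric multiplicity = 1.
Geometric multiplicity < algebraic multiplicity, so L is not diagonalizable.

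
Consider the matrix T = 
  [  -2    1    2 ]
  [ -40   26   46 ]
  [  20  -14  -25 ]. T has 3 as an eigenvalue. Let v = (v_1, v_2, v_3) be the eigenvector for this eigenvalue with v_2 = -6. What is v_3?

T − 3I = [[-5, 1, 2], [-40, 23, 46], [20, -14, -28]].
Solving (T − 3I)v = 0 gives the eigenspace spanned by (0, -6, 3).
With v_2 = -6, v = (0, -6, 3), so v_3 = 3.

3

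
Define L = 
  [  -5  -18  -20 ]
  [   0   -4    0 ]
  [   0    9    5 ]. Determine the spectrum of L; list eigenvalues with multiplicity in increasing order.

Characteristic polynomial: p(t) = t^3 + 4t^2 - 25t - 100 = (t - 5)(t + 4)(t + 5).
Roots (with multiplicity): -5, -4, 5.

-5, -4, 5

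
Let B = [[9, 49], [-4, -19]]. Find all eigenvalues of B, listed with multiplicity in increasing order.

Characteristic polynomial: p(t) = t^2 + 10t + 25 = (t + 5)^2.
Roots (with multiplicity): -5, -5.

-5, -5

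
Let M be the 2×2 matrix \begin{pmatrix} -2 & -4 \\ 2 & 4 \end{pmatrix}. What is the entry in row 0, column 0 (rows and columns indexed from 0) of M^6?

-64

Characteristic polynomial: λ^2 - 2λ = λ(λ - 2), so the eigenvalues are 0, 2.
λ=0: eigenvector (-2, 1).
λ=2: eigenvector (-1, 1).
P = [[-2, -1], [1, 1]], D = diag(0, 2), P⁻¹ = [[-1, -1], [1, 2]].
M⁶ = P·diag(0, 64)·P⁻¹ = [[-64, -128], [64, 128]].
The requested entry is -64.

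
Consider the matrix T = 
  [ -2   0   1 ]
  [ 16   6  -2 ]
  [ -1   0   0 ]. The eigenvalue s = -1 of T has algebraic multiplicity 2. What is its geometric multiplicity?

1

T + 1I = [[-1, 0, 1], [16, 7, -2], [-1, 0, 1]].
This matrix has rank 2, so its null space has dimension 3 − 2 = 1.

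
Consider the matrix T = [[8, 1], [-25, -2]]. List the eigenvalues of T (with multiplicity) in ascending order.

3, 3

Characteristic polynomial: p(μ) = μ^2 - 6μ + 9 = (μ - 3)^2.
Roots (with multiplicity): 3, 3.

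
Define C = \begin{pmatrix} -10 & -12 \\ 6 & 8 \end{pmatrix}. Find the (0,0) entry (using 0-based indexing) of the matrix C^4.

496

Characteristic polynomial: s^2 + 2s - 8 = (s - 2)(s + 4), so the eigenvalues are -4, 2.
s=-4: eigenvector (-2, 1).
s=2: eigenvector (-1, 1).
P = [[-2, -1], [1, 1]], D = diag(-4, 2), P⁻¹ = [[-1, -1], [1, 2]].
C⁴ = P·diag(256, 16)·P⁻¹ = [[496, 480], [-240, -224]].
The requested entry is 496.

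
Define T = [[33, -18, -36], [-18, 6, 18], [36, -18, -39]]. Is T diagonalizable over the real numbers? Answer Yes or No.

Characteristic polynomial: p(s) = s^3 - 27s - 54 = (s - 6)(s + 3)^2.
s = -3 has algebraic multiplicity 2; rank(T + 3I) = 1, so geometric multiplicity = 2.
Every eigenvalue has geometric = algebraic multiplicity, so T is diagonalizable.

Yes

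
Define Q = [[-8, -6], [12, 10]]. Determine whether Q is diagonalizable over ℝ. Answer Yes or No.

Characteristic polynomial: p(s) = s^2 - 2s - 8 = (s - 4)(s + 2).
All 2 eigenvalues are distinct, so Q is diagonalizable.

Yes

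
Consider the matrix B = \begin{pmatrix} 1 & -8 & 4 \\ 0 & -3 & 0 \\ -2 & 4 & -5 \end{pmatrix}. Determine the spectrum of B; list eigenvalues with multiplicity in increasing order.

Characteristic polynomial: p(t) = t^3 + 7t^2 + 15t + 9 = (t + 1)(t + 3)^2.
Roots (with multiplicity): -3, -3, -1.

-3, -3, -1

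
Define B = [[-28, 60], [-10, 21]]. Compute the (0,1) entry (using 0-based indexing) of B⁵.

46860

Characteristic polynomial: t^2 + 7t + 12 = (t + 3)(t + 4), so the eigenvalues are -4, -3.
t=-4: eigenvector (5, 2).
t=-3: eigenvector (12, 5).
P = [[5, 12], [2, 5]], D = diag(-4, -3), P⁻¹ = [[5, -12], [-2, 5]].
B⁵ = P·diag(-1024, -243)·P⁻¹ = [[-19768, 46860], [-7810, 18501]].
The requested entry is 46860.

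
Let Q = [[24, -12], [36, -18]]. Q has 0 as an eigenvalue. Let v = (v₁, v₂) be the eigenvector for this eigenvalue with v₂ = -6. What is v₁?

Q = [[24, -12], [36, -18]].
Solving (Q)v = 0 gives the eigenspace spanned by (-3, -6).
With v₂ = -6, v = (-3, -6), so v₁ = -3.

-3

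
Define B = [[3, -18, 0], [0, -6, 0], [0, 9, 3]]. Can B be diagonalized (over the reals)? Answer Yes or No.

Yes

Characteristic polynomial: p(μ) = μ^3 - 27μ + 54 = (μ - 3)^2(μ + 6).
μ = 3 has algebraic multiplicity 2; rank(B − 3I) = 1, so geometric multiplicity = 2.
Every eigenvalue has geometric = algebraic multiplicity, so B is diagonalizable.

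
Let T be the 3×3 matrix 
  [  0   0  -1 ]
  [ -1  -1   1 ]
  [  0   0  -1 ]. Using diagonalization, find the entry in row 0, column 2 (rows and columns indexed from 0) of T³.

-1

Characteristic polynomial: μ^3 + 2μ^2 + μ = μ(μ + 1)^2, so the eigenvalues are -1, -1, 0.
μ=-1: eigenvector (0, 1, 0).
μ=0: eigenvector (1, -1, 0).
μ=-1: eigenvector (1, -1, 1).
P = [[0, 1, 1], [1, -1, -1], [0, 0, 1]], D = diag(-1, 0, -1), P⁻¹ = [[1, 1, 0], [1, 0, -1], [0, 0, 1]].
T³ = P·diag(-1, 0, -1)·P⁻¹ = [[0, 0, -1], [-1, -1, 1], [0, 0, -1]].
The requested entry is -1.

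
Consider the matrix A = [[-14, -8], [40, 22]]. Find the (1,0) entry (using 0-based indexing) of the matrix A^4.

Characteristic polynomial: μ^2 - 8μ + 12 = (μ - 6)(μ - 2), so the eigenvalues are 2, 6.
μ=6: eigenvector (-2, 5).
μ=2: eigenvector (1, -2).
P = [[-2, 1], [5, -2]], D = diag(6, 2), P⁻¹ = [[2, 1], [5, 2]].
A⁴ = P·diag(1296, 16)·P⁻¹ = [[-5104, -2560], [12800, 6416]].
The requested entry is 12800.

12800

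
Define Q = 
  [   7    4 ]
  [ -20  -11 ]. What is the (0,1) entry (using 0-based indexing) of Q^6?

Characteristic polynomial: λ^2 + 4λ + 3 = (λ + 1)(λ + 3), so the eigenvalues are -3, -1.
λ=-3: eigenvector (-2, 5).
λ=-1: eigenvector (-1, 2).
P = [[-2, -1], [5, 2]], D = diag(-3, -1), P⁻¹ = [[2, 1], [-5, -2]].
Q⁶ = P·diag(729, 1)·P⁻¹ = [[-2911, -1456], [7280, 3641]].
The requested entry is -1456.

-1456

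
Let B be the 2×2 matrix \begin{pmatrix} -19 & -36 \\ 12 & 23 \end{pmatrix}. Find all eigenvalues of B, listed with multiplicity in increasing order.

-1, 5

Characteristic polynomial: p(s) = s^2 - 4s - 5 = (s - 5)(s + 1).
Roots (with multiplicity): -1, 5.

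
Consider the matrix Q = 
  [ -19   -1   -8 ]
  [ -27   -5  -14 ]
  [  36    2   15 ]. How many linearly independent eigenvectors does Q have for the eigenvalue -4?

1

Q + 4I = [[-15, -1, -8], [-27, -1, -14], [36, 2, 19]].
This matrix has rank 2, so its null space has dimension 3 − 2 = 1.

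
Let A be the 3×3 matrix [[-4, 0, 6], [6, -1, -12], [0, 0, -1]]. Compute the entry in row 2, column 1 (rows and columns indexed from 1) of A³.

Characteristic polynomial: t^3 + 6t^2 + 9t + 4 = (t + 1)^2(t + 4), so the eigenvalues are -4, -1, -1.
t=-4: eigenvector (1, -2, 0).
t=-1: eigenvector (2, 1, 1).
t=-1: eigenvector (2, 0, 1).
P = [[1, 2, 2], [-2, 1, 0], [0, 1, 1]], D = diag(-4, -1, -1), P⁻¹ = [[1, 0, -2], [2, 1, -4], [-2, -1, 5]].
A³ = P·diag(-64, -1, -1)·P⁻¹ = [[-64, 0, 126], [126, -1, -252], [0, 0, -1]].
The requested entry is 126.

126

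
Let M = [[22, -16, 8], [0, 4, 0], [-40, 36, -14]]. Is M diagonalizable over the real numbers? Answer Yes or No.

Characteristic polynomial: p(μ) = μ^3 - 12μ^2 + 44μ - 48 = (μ - 6)(μ - 4)(μ - 2).
All 3 eigenvalues are distinct, so M is diagonalizable.

Yes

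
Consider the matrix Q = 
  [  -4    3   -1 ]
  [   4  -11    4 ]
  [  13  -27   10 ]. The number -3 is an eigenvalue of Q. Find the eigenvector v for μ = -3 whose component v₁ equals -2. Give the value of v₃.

Q + 3I = [[-1, 3, -1], [4, -8, 4], [13, -27, 13]].
Solving (Q + 3I)v = 0 gives the eigenspace spanned by (-2, 0, 2).
With v₁ = -2, v = (-2, 0, 2), so v₃ = 2.

2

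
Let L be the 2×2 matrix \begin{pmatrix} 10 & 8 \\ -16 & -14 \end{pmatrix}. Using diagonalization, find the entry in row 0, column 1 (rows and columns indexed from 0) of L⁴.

-1280

Characteristic polynomial: s^2 + 4s - 12 = (s - 2)(s + 6), so the eigenvalues are -6, 2.
s=-6: eigenvector (1, -2).
s=2: eigenvector (1, -1).
P = [[1, 1], [-2, -1]], D = diag(-6, 2), P⁻¹ = [[-1, -1], [2, 1]].
L⁴ = P·diag(1296, 16)·P⁻¹ = [[-1264, -1280], [2560, 2576]].
The requested entry is -1280.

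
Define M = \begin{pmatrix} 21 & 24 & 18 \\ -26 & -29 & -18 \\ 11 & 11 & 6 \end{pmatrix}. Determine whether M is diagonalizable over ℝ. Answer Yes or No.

Characteristic polynomial: p(r) = r^3 + 2r^2 - 33r - 90 = (r - 6)(r + 3)(r + 5).
All 3 eigenvalues are distinct, so M is diagonalizable.

Yes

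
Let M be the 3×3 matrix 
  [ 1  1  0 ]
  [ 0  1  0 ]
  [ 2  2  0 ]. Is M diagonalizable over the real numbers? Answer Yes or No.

Characteristic polynomial: p(t) = t^3 - 2t^2 + t = t(t - 1)^2.
t = 1 has algebraic multiplicity 2; rank(M − 1I) = 2, so geometric multiplicity = 1.
Geometric multiplicity < algebraic multiplicity, so M is not diagonalizable.

No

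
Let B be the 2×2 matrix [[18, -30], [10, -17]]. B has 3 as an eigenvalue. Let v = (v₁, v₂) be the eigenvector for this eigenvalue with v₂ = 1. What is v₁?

2

B − 3I = [[15, -30], [10, -20]].
Solving (B − 3I)v = 0 gives the eigenspace spanned by (2, 1).
With v₂ = 1, v = (2, 1), so v₁ = 2.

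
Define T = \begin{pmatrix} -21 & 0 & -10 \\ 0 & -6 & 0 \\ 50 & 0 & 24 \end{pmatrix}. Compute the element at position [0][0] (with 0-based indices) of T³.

-261

Characteristic polynomial: μ^3 + 3μ^2 - 22μ - 24 = (μ - 4)(μ + 1)(μ + 6), so the eigenvalues are -6, -1, 4.
μ=-1: eigenvector (1, 0, -2).
μ=-6: eigenvector (0, 1, 0).
μ=4: eigenvector (-2, 0, 5).
P = [[1, 0, -2], [0, 1, 0], [-2, 0, 5]], D = diag(-1, -6, 4), P⁻¹ = [[5, 0, 2], [0, 1, 0], [2, 0, 1]].
T³ = P·diag(-1, -216, 64)·P⁻¹ = [[-261, 0, -130], [0, -216, 0], [650, 0, 324]].
The requested entry is -261.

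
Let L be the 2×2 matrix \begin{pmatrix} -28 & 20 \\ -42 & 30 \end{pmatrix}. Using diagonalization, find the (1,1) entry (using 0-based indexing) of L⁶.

Characteristic polynomial: λ^2 - 2λ = λ(λ - 2), so the eigenvalues are 0, 2.
λ=0: eigenvector (5, 7).
λ=2: eigenvector (-2, -3).
P = [[5, -2], [7, -3]], D = diag(0, 2), P⁻¹ = [[3, -2], [7, -5]].
L⁶ = P·diag(0, 64)·P⁻¹ = [[-896, 640], [-1344, 960]].
The requested entry is 960.

960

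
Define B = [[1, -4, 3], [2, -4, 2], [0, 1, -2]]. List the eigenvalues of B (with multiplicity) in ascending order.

Characteristic polynomial: p(t) = t^3 + 5t^2 + 8t + 4 = (t + 1)(t + 2)^2.
Roots (with multiplicity): -2, -2, -1.

-2, -2, -1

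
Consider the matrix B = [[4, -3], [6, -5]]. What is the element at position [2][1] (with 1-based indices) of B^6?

-126

Characteristic polynomial: t^2 + t - 2 = (t - 1)(t + 2), so the eigenvalues are -2, 1.
t=-2: eigenvector (1, 2).
t=1: eigenvector (-1, -1).
P = [[1, -1], [2, -1]], D = diag(-2, 1), P⁻¹ = [[-1, 1], [-2, 1]].
B⁶ = P·diag(64, 1)·P⁻¹ = [[-62, 63], [-126, 127]].
The requested entry is -126.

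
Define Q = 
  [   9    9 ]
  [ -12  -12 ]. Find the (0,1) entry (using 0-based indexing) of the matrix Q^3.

Characteristic polynomial: μ^2 + 3μ = μ(μ + 3), so the eigenvalues are -3, 0.
μ=-3: eigenvector (-3, 4).
μ=0: eigenvector (-1, 1).
P = [[-3, -1], [4, 1]], D = diag(-3, 0), P⁻¹ = [[1, 1], [-4, -3]].
Q³ = P·diag(-27, 0)·P⁻¹ = [[81, 81], [-108, -108]].
The requested entry is 81.

81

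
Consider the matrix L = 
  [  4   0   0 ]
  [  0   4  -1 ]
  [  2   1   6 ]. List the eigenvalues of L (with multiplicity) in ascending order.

4, 5, 5

Characteristic polynomial: p(t) = t^3 - 14t^2 + 65t - 100 = (t - 5)^2(t - 4).
Roots (with multiplicity): 4, 5, 5.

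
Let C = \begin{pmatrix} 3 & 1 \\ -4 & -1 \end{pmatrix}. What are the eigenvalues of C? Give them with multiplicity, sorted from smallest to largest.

1, 1

Characteristic polynomial: p(r) = r^2 - 2r + 1 = (r - 1)^2.
Roots (with multiplicity): 1, 1.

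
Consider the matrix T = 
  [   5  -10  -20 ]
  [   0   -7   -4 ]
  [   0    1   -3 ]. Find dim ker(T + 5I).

1

T + 5I = [[10, -10, -20], [0, -2, -4], [0, 1, 2]].
This matrix has rank 2, so its null space has dimension 3 − 2 = 1.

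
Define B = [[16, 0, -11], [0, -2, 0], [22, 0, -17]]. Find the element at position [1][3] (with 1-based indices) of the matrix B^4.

Characteristic polynomial: r^3 + 3r^2 - 28r - 60 = (r - 5)(r + 2)(r + 6), so the eigenvalues are -6, -2, 5.
r=-2: eigenvector (0, 1, 0).
r=-6: eigenvector (1, 0, 2).
r=5: eigenvector (-1, 0, -1).
P = [[0, 1, -1], [1, 0, 0], [0, 2, -1]], D = diag(-2, -6, 5), P⁻¹ = [[0, 1, 0], [-1, 0, 1], [-2, 0, 1]].
B⁴ = P·diag(16, 1296, 625)·P⁻¹ = [[-46, 0, 671], [0, 16, 0], [-1342, 0, 1967]].
The requested entry is 671.

671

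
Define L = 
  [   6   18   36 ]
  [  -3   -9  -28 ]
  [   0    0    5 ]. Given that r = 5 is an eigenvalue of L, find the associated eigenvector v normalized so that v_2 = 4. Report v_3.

L − 5I = [[1, 18, 36], [-3, -14, -28], [0, 0, 0]].
Solving (L − 5I)v = 0 gives the eigenspace spanned by (0, 4, -2).
With v_2 = 4, v = (0, 4, -2), so v_3 = -2.

-2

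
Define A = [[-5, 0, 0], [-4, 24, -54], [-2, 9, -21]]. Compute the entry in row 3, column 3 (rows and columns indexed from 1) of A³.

-513

Characteristic polynomial: μ^3 + 2μ^2 - 33μ - 90 = (μ - 6)(μ + 3)(μ + 5), so the eigenvalues are -5, -3, 6.
μ=-5: eigenvector (1, 2, 1).
μ=6: eigenvector (0, 3, 1).
μ=-3: eigenvector (0, 2, 1).
P = [[1, 0, 0], [2, 3, 2], [1, 1, 1]], D = diag(-5, 6, -3), P⁻¹ = [[1, 0, 0], [0, 1, -2], [-1, -1, 3]].
A³ = P·diag(-125, 216, -27)·P⁻¹ = [[-125, 0, 0], [-196, 702, -1458], [-98, 243, -513]].
The requested entry is -513.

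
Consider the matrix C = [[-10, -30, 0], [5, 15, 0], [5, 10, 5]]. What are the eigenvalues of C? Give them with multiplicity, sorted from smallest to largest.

Characteristic polynomial: p(t) = t^3 - 10t^2 + 25t = t(t - 5)^2.
Roots (with multiplicity): 0, 5, 5.

0, 5, 5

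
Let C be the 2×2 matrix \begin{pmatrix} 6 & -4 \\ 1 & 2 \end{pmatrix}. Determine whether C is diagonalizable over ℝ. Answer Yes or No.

Characteristic polynomial: p(t) = t^2 - 8t + 16 = (t - 4)^2.
t = 4 has algebraic multiplicity 2; rank(C − 4I) = 1, so geometric multiplicity = 1.
Geometric multiplicity < algebraic multiplicity, so C is not diagonalizable.

No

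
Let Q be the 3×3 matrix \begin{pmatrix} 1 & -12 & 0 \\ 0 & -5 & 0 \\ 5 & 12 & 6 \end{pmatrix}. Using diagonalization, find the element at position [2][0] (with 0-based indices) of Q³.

215

Characteristic polynomial: μ^3 - 2μ^2 - 29μ + 30 = (μ - 6)(μ - 1)(μ + 5), so the eigenvalues are -5, 1, 6.
μ=1: eigenvector (1, 0, -1).
μ=6: eigenvector (0, 0, 1).
μ=-5: eigenvector (2, 1, -2).
P = [[1, 0, 2], [0, 0, 1], [-1, 1, -2]], D = diag(1, 6, -5), P⁻¹ = [[1, -2, 0], [1, 0, 1], [0, 1, 0]].
Q³ = P·diag(1, 216, -125)·P⁻¹ = [[1, -252, 0], [0, -125, 0], [215, 252, 216]].
The requested entry is 215.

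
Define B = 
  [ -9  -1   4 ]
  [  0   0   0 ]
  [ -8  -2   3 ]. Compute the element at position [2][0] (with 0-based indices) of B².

48

Characteristic polynomial: s^3 + 6s^2 + 5s = s(s + 1)(s + 5), so the eigenvalues are -5, -1, 0.
s=0: eigenvector (1, -1, 2).
s=-1: eigenvector (1, 0, 2).
s=-5: eigenvector (-1, 0, -1).
P = [[1, 1, -1], [-1, 0, 0], [2, 2, -1]], D = diag(0, -1, -5), P⁻¹ = [[0, -1, 0], [-1, 1, 1], [-2, 0, 1]].
B² = P·diag(0, 1, 25)·P⁻¹ = [[49, 1, -24], [0, 0, 0], [48, 2, -23]].
The requested entry is 48.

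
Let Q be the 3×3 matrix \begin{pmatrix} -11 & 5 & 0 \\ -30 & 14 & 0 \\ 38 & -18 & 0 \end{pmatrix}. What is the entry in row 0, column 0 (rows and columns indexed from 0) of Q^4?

-509

Characteristic polynomial: s^3 - 3s^2 - 4s = s(s - 4)(s + 1), so the eigenvalues are -1, 0, 4.
s=-1: eigenvector (1, 2, -2).
s=0: eigenvector (0, 0, 1).
s=4: eigenvector (1, 3, -4).
P = [[1, 0, 1], [2, 0, 3], [-2, 1, -4]], D = diag(-1, 0, 4), P⁻¹ = [[3, -1, 0], [-2, 2, 1], [-2, 1, 0]].
Q⁴ = P·diag(1, 0, 256)·P⁻¹ = [[-509, 255, 0], [-1530, 766, 0], [2042, -1022, 0]].
The requested entry is -509.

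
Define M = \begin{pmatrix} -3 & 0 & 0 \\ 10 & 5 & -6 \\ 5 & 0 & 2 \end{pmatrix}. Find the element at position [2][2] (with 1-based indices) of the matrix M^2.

25

Characteristic polynomial: λ^3 - 4λ^2 - 11λ + 30 = (λ - 5)(λ - 2)(λ + 3), so the eigenvalues are -3, 2, 5.
λ=-3: eigenvector (1, -2, -1).
λ=5: eigenvector (0, 1, 0).
λ=2: eigenvector (0, 2, 1).
P = [[1, 0, 0], [-2, 1, 2], [-1, 0, 1]], D = diag(-3, 5, 2), P⁻¹ = [[1, 0, 0], [0, 1, -2], [1, 0, 1]].
M² = P·diag(9, 25, 4)·P⁻¹ = [[9, 0, 0], [-10, 25, -42], [-5, 0, 4]].
The requested entry is 25.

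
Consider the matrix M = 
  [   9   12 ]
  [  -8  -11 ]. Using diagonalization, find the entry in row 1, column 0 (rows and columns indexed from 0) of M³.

-56

Characteristic polynomial: λ^2 + 2λ - 3 = (λ - 1)(λ + 3), so the eigenvalues are -3, 1.
λ=1: eigenvector (3, -2).
λ=-3: eigenvector (1, -1).
P = [[3, 1], [-2, -1]], D = diag(1, -3), P⁻¹ = [[1, 1], [-2, -3]].
M³ = P·diag(1, -27)·P⁻¹ = [[57, 84], [-56, -83]].
The requested entry is -56.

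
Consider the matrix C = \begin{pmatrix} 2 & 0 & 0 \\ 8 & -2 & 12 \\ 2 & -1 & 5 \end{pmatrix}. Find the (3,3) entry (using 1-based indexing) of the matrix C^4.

Characteristic polynomial: r^3 - 5r^2 + 8r - 4 = (r - 2)^2(r - 1), so the eigenvalues are 1, 2, 2.
r=2: eigenvector (1, 2, 0).
r=2: eigenvector (2, 1, -1).
r=1: eigenvector (0, 4, 1).
P = [[1, 2, 0], [2, 1, 4], [0, -1, 1]], D = diag(2, 2, 1), P⁻¹ = [[5, -2, 8], [-2, 1, -4], [-2, 1, -3]].
C⁴ = P·diag(16, 16, 1)·P⁻¹ = [[16, 0, 0], [120, -44, 180], [30, -15, 61]].
The requested entry is 61.

61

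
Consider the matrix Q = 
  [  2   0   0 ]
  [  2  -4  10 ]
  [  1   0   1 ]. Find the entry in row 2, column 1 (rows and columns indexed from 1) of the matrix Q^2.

6

Characteristic polynomial: μ^3 + μ^2 - 10μ + 8 = (μ - 2)(μ - 1)(μ + 4), so the eigenvalues are -4, 1, 2.
μ=2: eigenvector (1, 2, 1).
μ=-4: eigenvector (0, 1, 0).
μ=1: eigenvector (0, 2, 1).
P = [[1, 0, 0], [2, 1, 2], [1, 0, 1]], D = diag(2, -4, 1), P⁻¹ = [[1, 0, 0], [0, 1, -2], [-1, 0, 1]].
Q² = P·diag(4, 16, 1)·P⁻¹ = [[4, 0, 0], [6, 16, -30], [3, 0, 1]].
The requested entry is 6.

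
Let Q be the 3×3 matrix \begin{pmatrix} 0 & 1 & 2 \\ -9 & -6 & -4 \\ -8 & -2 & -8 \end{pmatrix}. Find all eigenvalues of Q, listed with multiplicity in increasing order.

Characteristic polynomial: p(r) = r^3 + 14r^2 + 65r + 100 = (r + 4)(r + 5)^2.
Roots (with multiplicity): -5, -5, -4.

-5, -5, -4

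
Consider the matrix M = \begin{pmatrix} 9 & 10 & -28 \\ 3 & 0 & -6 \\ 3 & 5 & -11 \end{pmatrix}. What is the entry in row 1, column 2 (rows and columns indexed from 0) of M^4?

Characteristic polynomial: s^3 + 2s^2 - 15s = s(s - 3)(s + 5), so the eigenvalues are -5, 0, 3.
s=3: eigenvector (3, 1, 1).
s=0: eigenvector (2, 1, 1).
s=-5: eigenvector (2, 0, 1).
P = [[3, 2, 2], [1, 1, 0], [1, 1, 1]], D = diag(3, 0, -5), P⁻¹ = [[1, 0, -2], [-1, 1, 2], [0, -1, 1]].
M⁴ = P·diag(81, 0, 625)·P⁻¹ = [[243, -1250, 764], [81, 0, -162], [81, -625, 463]].
The requested entry is -162.

-162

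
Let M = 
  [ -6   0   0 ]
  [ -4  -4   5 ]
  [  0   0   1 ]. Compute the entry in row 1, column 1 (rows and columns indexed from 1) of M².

36

Characteristic polynomial: r^3 + 9r^2 + 14r - 24 = (r - 1)(r + 4)(r + 6), so the eigenvalues are -6, -4, 1.
r=-6: eigenvector (1, 2, 0).
r=-4: eigenvector (0, 1, 0).
r=1: eigenvector (0, 1, 1).
P = [[1, 0, 0], [2, 1, 1], [0, 0, 1]], D = diag(-6, -4, 1), P⁻¹ = [[1, 0, 0], [-2, 1, -1], [0, 0, 1]].
M² = P·diag(36, 16, 1)·P⁻¹ = [[36, 0, 0], [40, 16, -15], [0, 0, 1]].
The requested entry is 36.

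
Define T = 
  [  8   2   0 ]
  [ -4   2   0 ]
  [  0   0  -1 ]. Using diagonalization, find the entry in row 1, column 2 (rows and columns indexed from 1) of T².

20

Characteristic polynomial: r^3 - 9r^2 + 14r + 24 = (r - 6)(r - 4)(r + 1), so the eigenvalues are -1, 4, 6.
r=4: eigenvector (1, -2, 0).
r=6: eigenvector (1, -1, 0).
r=-1: eigenvector (0, 0, 1).
P = [[1, 1, 0], [-2, -1, 0], [0, 0, 1]], D = diag(4, 6, -1), P⁻¹ = [[-1, -1, 0], [2, 1, 0], [0, 0, 1]].
T² = P·diag(16, 36, 1)·P⁻¹ = [[56, 20, 0], [-40, -4, 0], [0, 0, 1]].
The requested entry is 20.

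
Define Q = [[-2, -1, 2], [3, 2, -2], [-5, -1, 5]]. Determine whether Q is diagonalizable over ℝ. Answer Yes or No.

Characteristic polynomial: p(t) = t^3 - 5t^2 + 7t - 3 = (t - 3)(t - 1)^2.
t = 1 has algebraic multiplicity 2; rank(Q − 1I) = 2, so geometric multiplicity = 1.
Geometric multiplicity < algebraic multiplicity, so Q is not diagonalizable.

No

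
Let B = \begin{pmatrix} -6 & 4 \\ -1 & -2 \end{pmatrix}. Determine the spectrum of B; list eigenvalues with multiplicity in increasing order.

Characteristic polynomial: p(r) = r^2 + 8r + 16 = (r + 4)^2.
Roots (with multiplicity): -4, -4.

-4, -4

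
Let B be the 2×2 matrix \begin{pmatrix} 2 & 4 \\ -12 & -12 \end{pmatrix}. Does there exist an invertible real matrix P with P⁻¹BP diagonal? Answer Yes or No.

Characteristic polynomial: p(μ) = μ^2 + 10μ + 24 = (μ + 4)(μ + 6).
All 2 eigenvalues are distinct, so B is diagonalizable.

Yes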